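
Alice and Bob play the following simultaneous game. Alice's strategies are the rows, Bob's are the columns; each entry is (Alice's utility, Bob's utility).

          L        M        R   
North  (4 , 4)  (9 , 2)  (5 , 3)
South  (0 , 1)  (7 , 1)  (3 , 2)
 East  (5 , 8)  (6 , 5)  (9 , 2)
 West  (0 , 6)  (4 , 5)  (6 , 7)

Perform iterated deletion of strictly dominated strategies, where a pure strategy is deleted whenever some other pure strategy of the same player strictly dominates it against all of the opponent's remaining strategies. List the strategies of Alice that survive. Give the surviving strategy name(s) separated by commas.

East

Row South is eliminated: North beats it against every remaining column (L: 4>0, M: 9>7, R: 5>3).
Alice's strategy West is strictly dominated by East (L: 5>0, M: 6>4, R: 9>6) and is removed.
Bob's strategy M is strictly dominated by L (North: 4>2, East: 8>5) and is removed.
For Alice, East strictly dominates North on the remaining columns (L: 5>4, R: 9>5); eliminate North.
For Bob, L strictly dominates R on the remaining rows (East: 8>2); eliminate R.
Among the remaining strategies, none is strictly dominated by another pure strategy of the same player, so the elimination stops.
Surviving strategies — Alice: {East}; Bob: {L}.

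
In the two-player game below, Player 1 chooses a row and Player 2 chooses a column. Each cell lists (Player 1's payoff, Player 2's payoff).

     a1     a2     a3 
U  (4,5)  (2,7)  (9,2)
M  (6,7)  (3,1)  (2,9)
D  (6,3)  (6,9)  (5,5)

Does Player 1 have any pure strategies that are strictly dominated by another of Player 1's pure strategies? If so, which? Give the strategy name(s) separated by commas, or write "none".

U: no other strategy beats it everywhere (M at a3 (9>2); D at a3 (9>5)).
Nothing dominates M: U at a1 (6>4); D at a1 (6=6).
Nothing dominates D: U at a1 (6>4); M at a1 (6=6).

none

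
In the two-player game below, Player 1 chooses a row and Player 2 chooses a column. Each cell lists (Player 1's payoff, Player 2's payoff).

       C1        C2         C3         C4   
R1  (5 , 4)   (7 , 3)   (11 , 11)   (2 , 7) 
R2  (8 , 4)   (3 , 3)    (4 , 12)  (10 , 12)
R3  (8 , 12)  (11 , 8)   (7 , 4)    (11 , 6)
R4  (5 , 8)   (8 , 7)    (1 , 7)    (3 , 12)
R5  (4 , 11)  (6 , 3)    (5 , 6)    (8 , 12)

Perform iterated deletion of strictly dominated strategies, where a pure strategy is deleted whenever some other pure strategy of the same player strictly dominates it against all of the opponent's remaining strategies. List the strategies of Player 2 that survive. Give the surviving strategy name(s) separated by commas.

Player 1's strategy R4 is strictly dominated by R3 (C1: 8>5, C2: 11>8, C3: 7>1, C4: 11>3) and is removed.
For Player 1, R3 strictly dominates R5 on the remaining columns (C1: 8>4, C2: 11>6, C3: 7>5, C4: 11>8); eliminate R5.
For Player 2, C1 strictly dominates C2 on the remaining rows (R1: 4>3, R2: 4>3, R3: 12>8); eliminate C2.
Among the remaining strategies, none is strictly dominated by another pure strategy of the same player, so the elimination stops.
Surviving strategies — Player 1: {R1, R2, R3}; Player 2: {C1, C3, C4}.

C1, C3, C4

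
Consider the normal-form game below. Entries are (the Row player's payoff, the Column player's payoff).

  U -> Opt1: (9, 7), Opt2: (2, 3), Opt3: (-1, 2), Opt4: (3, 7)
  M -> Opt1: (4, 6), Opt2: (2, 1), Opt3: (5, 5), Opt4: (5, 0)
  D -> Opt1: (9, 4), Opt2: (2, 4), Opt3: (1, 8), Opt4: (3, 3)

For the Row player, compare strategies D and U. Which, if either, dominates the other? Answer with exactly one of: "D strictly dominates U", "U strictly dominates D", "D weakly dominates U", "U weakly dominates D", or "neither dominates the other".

Compare D to U across each choice by the Column player: Opt1: 9=9, Opt2: 2=2, Opt3: 1>-1, Opt4: 3=3.
D is at least as good everywhere and strictly better somewhere (tied only at Opt1, Opt2, Opt4), so D weakly but not strictly dominates U.

D weakly dominates U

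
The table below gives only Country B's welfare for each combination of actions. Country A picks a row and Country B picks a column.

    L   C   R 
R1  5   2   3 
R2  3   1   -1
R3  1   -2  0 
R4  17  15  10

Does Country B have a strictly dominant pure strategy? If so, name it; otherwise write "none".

L vs C: R1: 5>2, R2: 3>1, R3: 1>-2, R4: 17>15.
L vs R: R1: 5>3, R2: 3>-1, R3: 1>0, R4: 17>10.
L strictly beats every other strategy against every opponent action, so it is strictly dominant.

L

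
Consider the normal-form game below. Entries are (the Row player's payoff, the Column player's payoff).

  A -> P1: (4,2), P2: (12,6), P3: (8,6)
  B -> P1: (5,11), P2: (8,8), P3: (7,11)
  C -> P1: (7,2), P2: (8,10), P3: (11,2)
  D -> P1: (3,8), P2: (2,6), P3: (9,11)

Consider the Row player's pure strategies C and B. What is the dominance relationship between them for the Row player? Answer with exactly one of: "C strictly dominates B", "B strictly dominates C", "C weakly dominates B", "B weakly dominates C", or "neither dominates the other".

Compare C to B across each choice by the Column player: P1: 7>5, P2: 8=8, P3: 11>7.
C is at least as good everywhere and strictly better somewhere (tied only at P2), so C weakly but not strictly dominates B.

C weakly dominates B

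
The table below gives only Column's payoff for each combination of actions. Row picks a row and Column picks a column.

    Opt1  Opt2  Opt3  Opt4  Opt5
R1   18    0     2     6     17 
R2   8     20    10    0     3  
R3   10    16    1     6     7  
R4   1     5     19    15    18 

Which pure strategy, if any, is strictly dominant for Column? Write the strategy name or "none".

Opt1 fails to dominate Opt2 at R2 (8<20).
Opt2 fails to dominate Opt1 at R1 (0<18).
Opt3 fails to dominate Opt1 at R1 (2<18).
Opt4 fails to dominate Opt1 at R1 (6<18).
Opt5 fails to dominate Opt1 at R1 (17<18).
No single strategy dominates all the others.

none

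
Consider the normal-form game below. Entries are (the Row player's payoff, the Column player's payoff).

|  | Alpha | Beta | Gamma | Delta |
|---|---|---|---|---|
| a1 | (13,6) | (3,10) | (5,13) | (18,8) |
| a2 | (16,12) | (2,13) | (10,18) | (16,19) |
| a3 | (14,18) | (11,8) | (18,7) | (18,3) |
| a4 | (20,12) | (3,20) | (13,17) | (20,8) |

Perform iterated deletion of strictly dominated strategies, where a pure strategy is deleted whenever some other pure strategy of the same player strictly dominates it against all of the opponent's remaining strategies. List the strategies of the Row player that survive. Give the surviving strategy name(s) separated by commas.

Row a2 is eliminated: a4 beats it against every remaining column (Alpha: 20>16, Beta: 3>2, Gamma: 13>10, Delta: 20>16).
The Column player's strategy Delta is strictly dominated by Beta (a1: 10>8, a3: 8>3, a4: 20>8) and is removed.
Row a1 is eliminated: a3 beats it against every remaining column (Alpha: 14>13, Beta: 11>3, Gamma: 18>5).
For the Column player, Beta strictly dominates Gamma on the remaining rows (a3: 8>7, a4: 20>17); eliminate Gamma.
Among the remaining strategies, none is strictly dominated by another pure strategy of the same player, so the elimination stops.
Surviving strategies — the Row player: {a3, a4}; the Column player: {Alpha, Beta}.

a3, a4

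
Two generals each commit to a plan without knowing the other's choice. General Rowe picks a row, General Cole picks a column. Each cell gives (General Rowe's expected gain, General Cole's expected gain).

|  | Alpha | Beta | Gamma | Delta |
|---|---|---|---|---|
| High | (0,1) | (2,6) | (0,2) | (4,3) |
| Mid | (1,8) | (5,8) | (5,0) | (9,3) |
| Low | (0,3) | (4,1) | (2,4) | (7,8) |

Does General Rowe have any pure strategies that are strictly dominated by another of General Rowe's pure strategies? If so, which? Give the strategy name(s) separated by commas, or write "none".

High is strictly dominated by Mid (Alpha: 1>0, Beta: 5>2, Gamma: 5>0, Delta: 9>4).
Nothing dominates Mid: High at Alpha (1>0); Low at Alpha (1>0).
Low: dominated, since Mid does at least as well everywhere (Alpha: 1>0, Beta: 5>4, Gamma: 5>2, Delta: 9>7).

High, Low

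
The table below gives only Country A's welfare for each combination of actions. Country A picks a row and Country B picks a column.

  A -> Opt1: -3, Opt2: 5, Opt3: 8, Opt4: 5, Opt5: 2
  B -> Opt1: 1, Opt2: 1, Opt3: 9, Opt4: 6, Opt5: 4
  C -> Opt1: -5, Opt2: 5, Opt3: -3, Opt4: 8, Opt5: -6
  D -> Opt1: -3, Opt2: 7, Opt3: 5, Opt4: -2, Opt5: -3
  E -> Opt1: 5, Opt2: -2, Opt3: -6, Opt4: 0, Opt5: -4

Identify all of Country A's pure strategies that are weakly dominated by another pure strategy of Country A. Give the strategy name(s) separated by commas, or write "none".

none

Nothing dominates A: B at Opt2 (5>1); C at Opt1 (-3>-5); D at Opt3 (8>5); E at Opt2 (5>-2).
B is not dominated — it holds its own against A at Opt1 (1>-3); C at Opt1 (1>-5); D at Opt1 (1>-3); E at Opt2 (1>-2).
Nothing dominates C: A at Opt4 (8>5); B at Opt2 (5>1); D at Opt4 (8>-2); E at Opt2 (5>-2).
D: no other strategy beats it everywhere (A at Opt2 (7>5); B at Opt2 (7>1); C at Opt1 (-3>-5); E at Opt2 (7>-2)).
E: no other strategy beats it everywhere (A at Opt1 (5>-3); B at Opt1 (5>1); C at Opt1 (5>-5); D at Opt1 (5>-3)).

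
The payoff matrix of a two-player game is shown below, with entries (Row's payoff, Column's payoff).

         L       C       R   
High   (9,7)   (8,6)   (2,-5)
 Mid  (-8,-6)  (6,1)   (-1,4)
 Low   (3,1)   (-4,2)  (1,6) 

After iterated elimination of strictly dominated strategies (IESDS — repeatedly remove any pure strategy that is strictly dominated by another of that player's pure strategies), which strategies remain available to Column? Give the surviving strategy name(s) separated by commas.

Row Mid is eliminated: High beats it against every remaining column (L: 9>-8, C: 8>6, R: 2>-1).
For Row, High strictly dominates Low on the remaining columns (L: 9>3, C: 8>-4, R: 2>1); eliminate Low.
For Column, L strictly dominates C on the remaining rows (High: 7>6); eliminate C.
For Column, L strictly dominates R on the remaining rows (High: 7>-5); eliminate R.
Among the remaining strategies, none is strictly dominated by another pure strategy of the same player, so the elimination stops.
Surviving strategies — Row: {High}; Column: {L}.

L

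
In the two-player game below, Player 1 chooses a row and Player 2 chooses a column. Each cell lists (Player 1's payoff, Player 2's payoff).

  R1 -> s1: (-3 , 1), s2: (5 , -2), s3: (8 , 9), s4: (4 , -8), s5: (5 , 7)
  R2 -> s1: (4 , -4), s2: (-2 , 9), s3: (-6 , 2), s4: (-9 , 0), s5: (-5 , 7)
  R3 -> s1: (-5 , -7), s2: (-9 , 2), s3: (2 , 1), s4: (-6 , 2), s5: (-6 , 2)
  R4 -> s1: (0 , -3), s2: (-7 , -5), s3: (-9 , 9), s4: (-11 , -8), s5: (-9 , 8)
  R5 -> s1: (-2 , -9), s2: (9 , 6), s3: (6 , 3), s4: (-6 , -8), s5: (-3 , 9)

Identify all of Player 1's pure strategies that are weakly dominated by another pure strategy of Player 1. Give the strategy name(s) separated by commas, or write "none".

R1 is not dominated — it holds its own against R2 at s2 (5>-2); R3 at s1 (-3>-5); R4 at s2 (5>-7); R5 at s3 (8>6).
R2: no other strategy beats it everywhere (R1 at s1 (4>-3); R3 at s1 (4>-5); R4 at s1 (4>0); R5 at s1 (4>-2)).
R3: dominated, since R1 does at least as well everywhere (s1: -3>-5, s2: 5>-9, s3: 8>2, s4: 4>-6, s5: 5>-6).
R2 weakly dominates R4 — s1: 4>0, s2: -2>-7, s3: -6>-9, s4: -9>-11, s5: -5>-9.
Nothing dominates R5: R1 at s1 (-2>-3); R2 at s2 (9>-2); R3 at s1 (-2>-5); R4 at s2 (9>-7).

R3, R4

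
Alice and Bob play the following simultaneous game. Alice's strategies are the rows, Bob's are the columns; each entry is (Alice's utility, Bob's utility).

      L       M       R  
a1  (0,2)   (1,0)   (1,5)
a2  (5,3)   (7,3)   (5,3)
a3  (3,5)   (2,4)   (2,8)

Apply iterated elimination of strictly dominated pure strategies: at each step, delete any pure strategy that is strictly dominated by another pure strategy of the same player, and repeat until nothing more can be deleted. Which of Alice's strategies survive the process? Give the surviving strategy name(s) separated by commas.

For Alice, a2 strictly dominates a1 on the remaining columns (L: 5>0, M: 7>1, R: 5>1); eliminate a1.
For Alice, a2 strictly dominates a3 on the remaining columns (L: 5>3, M: 7>2, R: 5>2); eliminate a3.
Among the remaining strategies, none is strictly dominated by another pure strategy of the same player, so the elimination stops.
Surviving strategies — Alice: {a2}; Bob: {L, M, R}.

a2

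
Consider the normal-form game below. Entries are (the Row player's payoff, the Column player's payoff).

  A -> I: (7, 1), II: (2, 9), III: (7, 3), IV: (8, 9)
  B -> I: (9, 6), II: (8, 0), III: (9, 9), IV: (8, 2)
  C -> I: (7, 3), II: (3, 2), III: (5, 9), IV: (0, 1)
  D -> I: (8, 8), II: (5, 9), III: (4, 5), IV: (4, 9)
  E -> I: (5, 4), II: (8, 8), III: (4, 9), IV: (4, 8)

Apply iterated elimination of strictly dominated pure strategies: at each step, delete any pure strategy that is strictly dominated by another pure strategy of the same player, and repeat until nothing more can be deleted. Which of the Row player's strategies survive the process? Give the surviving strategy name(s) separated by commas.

A, B, E

For the Row player, B strictly dominates C on the remaining columns (I: 9>7, II: 8>3, III: 9>5, IV: 8>0); eliminate C.
The Row player's strategy D is strictly dominated by B (I: 9>8, II: 8>5, III: 9>4, IV: 8>4) and is removed.
For the Column player, III strictly dominates I on the remaining rows (A: 3>1, B: 9>6, E: 9>4); eliminate I.
Among the remaining strategies, none is strictly dominated by another pure strategy of the same player, so the elimination stops.
Surviving strategies — the Row player: {A, B, E}; the Column player: {II, III, IV}.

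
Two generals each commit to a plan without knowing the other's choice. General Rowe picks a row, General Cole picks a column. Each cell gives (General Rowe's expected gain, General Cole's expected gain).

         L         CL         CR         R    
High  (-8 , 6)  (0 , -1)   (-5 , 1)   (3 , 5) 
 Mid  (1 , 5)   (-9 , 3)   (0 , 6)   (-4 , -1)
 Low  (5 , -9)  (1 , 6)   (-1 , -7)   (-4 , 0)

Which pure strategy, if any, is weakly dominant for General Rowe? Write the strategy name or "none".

High fails to dominate Mid at L (-8<1).
Mid fails to dominate High at CL (-9<0).
Low fails to dominate High at R (-4<3).
No single strategy dominates all the others.

none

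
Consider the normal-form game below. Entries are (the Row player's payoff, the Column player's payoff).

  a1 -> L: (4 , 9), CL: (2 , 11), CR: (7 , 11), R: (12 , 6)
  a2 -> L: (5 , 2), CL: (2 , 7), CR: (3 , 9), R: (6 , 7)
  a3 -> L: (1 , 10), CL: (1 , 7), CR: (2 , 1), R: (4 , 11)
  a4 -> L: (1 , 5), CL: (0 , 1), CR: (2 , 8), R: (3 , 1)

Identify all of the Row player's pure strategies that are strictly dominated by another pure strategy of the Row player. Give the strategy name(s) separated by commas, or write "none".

a3, a4

a1: no other strategy beats it everywhere (a2 at CL (2=2); a3 at L (4>1); a4 at L (4>1)).
a2 is not dominated — it holds its own against a1 at L (5>4); a3 at L (5>1); a4 at L (5>1).
a3 is strictly dominated by a1 (L: 4>1, CL: 2>1, CR: 7>2, R: 12>4).
a4: dominated, since a1 does at least as well everywhere (L: 4>1, CL: 2>0, CR: 7>2, R: 12>3).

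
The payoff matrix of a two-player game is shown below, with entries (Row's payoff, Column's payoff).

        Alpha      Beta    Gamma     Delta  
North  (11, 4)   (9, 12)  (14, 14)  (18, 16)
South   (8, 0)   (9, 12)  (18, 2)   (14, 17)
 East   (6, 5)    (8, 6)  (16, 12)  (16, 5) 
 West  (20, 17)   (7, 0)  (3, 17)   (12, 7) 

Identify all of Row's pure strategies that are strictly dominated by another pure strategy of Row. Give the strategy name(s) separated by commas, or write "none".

North: no other strategy beats it everywhere (South at Alpha (11>8); East at Alpha (11>6); West at Beta (9>7)).
South is not dominated — it holds its own against North at Beta (9=9); East at Alpha (8>6); West at Beta (9>7).
East: no other strategy beats it everywhere (North at Gamma (16>14); South at Delta (16>14); West at Beta (8>7)).
West is not dominated — it holds its own against North at Alpha (20>11); South at Alpha (20>8); East at Alpha (20>6).

none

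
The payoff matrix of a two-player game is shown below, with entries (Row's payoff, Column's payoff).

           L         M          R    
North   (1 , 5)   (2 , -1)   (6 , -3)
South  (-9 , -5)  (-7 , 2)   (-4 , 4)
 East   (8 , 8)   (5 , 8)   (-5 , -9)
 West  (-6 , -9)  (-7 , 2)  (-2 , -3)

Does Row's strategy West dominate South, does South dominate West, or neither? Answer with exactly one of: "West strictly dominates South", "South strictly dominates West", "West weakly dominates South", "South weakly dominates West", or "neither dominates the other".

West weakly dominates South

Compare West to South across every action of Column: L: -6>-9, M: -7=-7, R: -2>-4.
West is at least as good everywhere and strictly better somewhere (tied only at M), so West weakly but not strictly dominates South.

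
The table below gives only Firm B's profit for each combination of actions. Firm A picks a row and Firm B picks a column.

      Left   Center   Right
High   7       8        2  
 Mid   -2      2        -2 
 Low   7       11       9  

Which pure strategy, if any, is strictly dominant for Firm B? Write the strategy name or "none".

Center

Center vs Left: High: 8>7, Mid: 2>-2, Low: 11>7.
Center vs Right: High: 8>2, Mid: 2>-2, Low: 11>9.
Center strictly beats every other strategy against every opponent action, so it is strictly dominant.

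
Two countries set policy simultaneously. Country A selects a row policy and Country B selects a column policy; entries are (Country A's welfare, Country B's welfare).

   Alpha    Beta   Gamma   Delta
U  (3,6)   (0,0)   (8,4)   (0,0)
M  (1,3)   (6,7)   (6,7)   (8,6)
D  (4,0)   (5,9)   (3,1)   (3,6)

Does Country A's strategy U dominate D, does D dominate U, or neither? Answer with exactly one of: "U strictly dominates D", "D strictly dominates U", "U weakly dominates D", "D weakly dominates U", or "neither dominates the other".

U's payoffs vs D's, by Country B's action — Alpha: 3<4, Beta: 0<5, Gamma: 8>3, Delta: 0<3.
U does better at Gamma but worse at Alpha, Beta, Delta; neither strategy dominates the other.

neither dominates the other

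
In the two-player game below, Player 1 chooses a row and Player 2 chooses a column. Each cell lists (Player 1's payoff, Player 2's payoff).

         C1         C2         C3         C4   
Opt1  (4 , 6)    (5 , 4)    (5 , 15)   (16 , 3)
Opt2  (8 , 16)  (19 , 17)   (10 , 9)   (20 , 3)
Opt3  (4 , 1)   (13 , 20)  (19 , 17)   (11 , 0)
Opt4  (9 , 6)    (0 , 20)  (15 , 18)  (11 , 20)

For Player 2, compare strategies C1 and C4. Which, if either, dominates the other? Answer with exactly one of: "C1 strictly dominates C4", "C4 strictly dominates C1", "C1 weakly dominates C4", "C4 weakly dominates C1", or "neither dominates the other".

Compare C1 to C4 across every action of Player 1: Opt1: 6>3, Opt2: 16>3, Opt3: 1>0, Opt4: 6<20.
C1 does better at Opt1, Opt2, Opt3 but worse at Opt4; neither strategy dominates the other.

neither dominates the other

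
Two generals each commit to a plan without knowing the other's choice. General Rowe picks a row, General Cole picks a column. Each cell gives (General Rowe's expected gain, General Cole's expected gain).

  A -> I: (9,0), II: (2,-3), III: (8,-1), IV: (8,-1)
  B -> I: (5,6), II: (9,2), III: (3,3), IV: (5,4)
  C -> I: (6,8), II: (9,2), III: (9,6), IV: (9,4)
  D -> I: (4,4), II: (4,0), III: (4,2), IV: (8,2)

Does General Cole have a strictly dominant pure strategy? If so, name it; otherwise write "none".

I vs II: A: 0>-3, B: 6>2, C: 8>2, D: 4>0.
I vs III: A: 0>-1, B: 6>3, C: 8>6, D: 4>2.
I vs IV: A: 0>-1, B: 6>4, C: 8>4, D: 4>2.
I strictly beats every other strategy against every opponent action, so it is strictly dominant.

I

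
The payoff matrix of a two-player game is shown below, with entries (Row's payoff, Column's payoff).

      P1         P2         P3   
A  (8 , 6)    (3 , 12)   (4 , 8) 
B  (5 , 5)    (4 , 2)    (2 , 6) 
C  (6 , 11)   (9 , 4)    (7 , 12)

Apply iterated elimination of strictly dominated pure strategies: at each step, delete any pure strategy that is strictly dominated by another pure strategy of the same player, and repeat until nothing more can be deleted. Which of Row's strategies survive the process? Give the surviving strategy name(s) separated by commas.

C

Row B is eliminated: C beats it against every remaining column (P1: 6>5, P2: 9>4, P3: 7>2).
For Column, P3 strictly dominates P1 on the remaining rows (A: 8>6, C: 12>11); eliminate P1.
Row's strategy A is strictly dominated by C (P2: 9>3, P3: 7>4) and is removed.
For Column, P3 strictly dominates P2 on the remaining rows (C: 12>4); eliminate P2.
Among the remaining strategies, none is strictly dominated by another pure strategy of the same player, so the elimination stops.
Surviving strategies — Row: {C}; Column: {P3}.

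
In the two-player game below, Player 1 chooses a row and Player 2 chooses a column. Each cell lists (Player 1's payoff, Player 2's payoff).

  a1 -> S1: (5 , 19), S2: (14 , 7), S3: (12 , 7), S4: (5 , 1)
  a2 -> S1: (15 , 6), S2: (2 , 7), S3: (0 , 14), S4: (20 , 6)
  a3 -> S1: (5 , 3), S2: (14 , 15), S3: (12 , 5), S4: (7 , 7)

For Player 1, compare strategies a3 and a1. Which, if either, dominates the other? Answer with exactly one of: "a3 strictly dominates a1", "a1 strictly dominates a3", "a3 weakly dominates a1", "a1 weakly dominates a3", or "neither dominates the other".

a3 weakly dominates a1

a3's payoffs vs a1's, by Player 2's action — S1: 5=5, S2: 14=14, S3: 12=12, S4: 7>5.
a3 is at least as good everywhere and strictly better somewhere (tied only at S1, S2, S3), so a3 weakly but not strictly dominates a1.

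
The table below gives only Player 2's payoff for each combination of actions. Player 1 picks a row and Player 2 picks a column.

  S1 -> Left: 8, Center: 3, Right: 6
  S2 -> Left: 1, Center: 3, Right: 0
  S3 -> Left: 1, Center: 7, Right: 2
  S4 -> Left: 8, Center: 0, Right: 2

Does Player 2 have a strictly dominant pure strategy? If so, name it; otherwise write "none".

none

Left fails to dominate Center at S2 (1<3).
Center fails to dominate Left at S1 (3<8).
Right fails to dominate Left at S1 (6<8).
No single strategy dominates all the others.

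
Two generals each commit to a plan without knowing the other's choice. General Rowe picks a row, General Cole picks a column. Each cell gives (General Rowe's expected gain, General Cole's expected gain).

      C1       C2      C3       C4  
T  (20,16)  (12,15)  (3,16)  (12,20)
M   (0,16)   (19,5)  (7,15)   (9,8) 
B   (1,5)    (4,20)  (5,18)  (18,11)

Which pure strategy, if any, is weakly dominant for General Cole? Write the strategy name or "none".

none

C1 fails to dominate C2 at B (5<20).
C2 fails to dominate C1 at T (15<16).
C3 fails to dominate C1 at M (15<16).
C4 fails to dominate C1 at M (8<16).
No single strategy dominates all the others.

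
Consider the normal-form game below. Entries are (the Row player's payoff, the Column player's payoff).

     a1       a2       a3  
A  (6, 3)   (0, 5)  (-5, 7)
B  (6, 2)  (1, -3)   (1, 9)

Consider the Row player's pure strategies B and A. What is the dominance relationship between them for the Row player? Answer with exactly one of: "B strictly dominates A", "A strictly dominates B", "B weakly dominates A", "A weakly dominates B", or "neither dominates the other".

B weakly dominates A

Compare B to A across each opponent action: a1: 6=6, a2: 1>0, a3: 1>-5.
B is at least as good everywhere and strictly better somewhere (tied only at a1), so B weakly but not strictly dominates A.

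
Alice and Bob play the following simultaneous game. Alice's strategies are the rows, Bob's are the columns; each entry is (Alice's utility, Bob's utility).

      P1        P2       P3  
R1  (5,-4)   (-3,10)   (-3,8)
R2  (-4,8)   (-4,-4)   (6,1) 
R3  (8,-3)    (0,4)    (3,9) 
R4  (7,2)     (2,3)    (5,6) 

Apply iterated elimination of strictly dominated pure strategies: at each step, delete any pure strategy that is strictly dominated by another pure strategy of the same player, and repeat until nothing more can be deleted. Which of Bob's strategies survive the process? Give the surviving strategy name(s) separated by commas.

P1, P3

Alice's strategy R1 is strictly dominated by R3 (P1: 8>5, P2: 0>-3, P3: 3>-3) and is removed.
Column P2 is eliminated: P3 beats it against every remaining row (R2: 1>-4, R3: 9>4, R4: 6>3).
Among the remaining strategies, none is strictly dominated by another pure strategy of the same player, so the elimination stops.
Surviving strategies — Alice: {R2, R3, R4}; Bob: {P1, P3}.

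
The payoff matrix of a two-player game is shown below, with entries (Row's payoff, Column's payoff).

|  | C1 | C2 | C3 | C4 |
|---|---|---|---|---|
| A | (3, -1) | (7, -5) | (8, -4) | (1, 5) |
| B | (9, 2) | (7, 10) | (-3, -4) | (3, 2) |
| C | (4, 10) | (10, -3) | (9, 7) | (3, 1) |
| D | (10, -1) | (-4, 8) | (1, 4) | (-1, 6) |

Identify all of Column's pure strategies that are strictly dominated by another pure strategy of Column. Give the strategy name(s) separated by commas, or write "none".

none

Nothing dominates C1: C2 at A (-1>-5); C3 at A (-1>-4); C4 at B (2=2).
C2 is not dominated — it holds its own against C1 at B (10>2); C3 at B (10>-4); C4 at B (10>2).
C3: no other strategy beats it everywhere (C1 at D (4>-1); C2 at A (-4>-5); C4 at C (7>1)).
C4 is not dominated — it holds its own against C1 at A (5>-1); C2 at A (5>-5); C3 at A (5>-4).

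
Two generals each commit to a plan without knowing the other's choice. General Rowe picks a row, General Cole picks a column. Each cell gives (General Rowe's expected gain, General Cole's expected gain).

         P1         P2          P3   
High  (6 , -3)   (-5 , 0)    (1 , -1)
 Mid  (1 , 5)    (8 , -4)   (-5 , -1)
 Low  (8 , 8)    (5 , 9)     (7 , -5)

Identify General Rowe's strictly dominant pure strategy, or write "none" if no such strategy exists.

none

High fails to dominate Mid at P2 (-5<8).
Mid fails to dominate High at P1 (1<6).
Low fails to dominate Mid at P2 (5<8).
No single strategy dominates all the others.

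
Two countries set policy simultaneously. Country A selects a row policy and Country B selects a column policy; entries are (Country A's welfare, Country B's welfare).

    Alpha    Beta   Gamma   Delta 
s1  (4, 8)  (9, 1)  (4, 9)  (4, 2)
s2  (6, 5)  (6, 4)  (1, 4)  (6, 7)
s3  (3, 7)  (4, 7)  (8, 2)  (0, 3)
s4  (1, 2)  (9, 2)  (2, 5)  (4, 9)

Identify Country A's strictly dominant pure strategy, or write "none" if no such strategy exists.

s1 fails to dominate s2 at Alpha (4<6).
s2 fails to dominate s1 at Beta (6<9).
s3 fails to dominate s1 at Alpha (3<4).
s4 fails to dominate s1 at Alpha (1<4).
No single strategy dominates all the others.

none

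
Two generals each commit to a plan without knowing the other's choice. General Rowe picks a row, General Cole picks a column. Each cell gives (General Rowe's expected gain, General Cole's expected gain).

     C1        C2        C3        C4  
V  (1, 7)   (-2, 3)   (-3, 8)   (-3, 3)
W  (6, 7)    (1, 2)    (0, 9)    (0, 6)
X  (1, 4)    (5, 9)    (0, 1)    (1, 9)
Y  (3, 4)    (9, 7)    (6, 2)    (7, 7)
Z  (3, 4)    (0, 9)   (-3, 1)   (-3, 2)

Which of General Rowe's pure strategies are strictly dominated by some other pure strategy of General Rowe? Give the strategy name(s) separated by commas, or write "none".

V, X, Z

W strictly dominates V — C1: 6>1, C2: 1>-2, C3: 0>-3, C4: 0>-3.
W is not dominated — it holds its own against V at C1 (6>1); X at C1 (6>1); Y at C1 (6>3); Z at C1 (6>3).
X: dominated, since Y does at least as well everywhere (C1: 3>1, C2: 9>5, C3: 6>0, C4: 7>1).
Nothing dominates Y: V at C1 (3>1); W at C2 (9>1); X at C1 (3>1); Z at C1 (3=3).
W strictly dominates Z — C1: 6>3, C2: 1>0, C3: 0>-3, C4: 0>-3.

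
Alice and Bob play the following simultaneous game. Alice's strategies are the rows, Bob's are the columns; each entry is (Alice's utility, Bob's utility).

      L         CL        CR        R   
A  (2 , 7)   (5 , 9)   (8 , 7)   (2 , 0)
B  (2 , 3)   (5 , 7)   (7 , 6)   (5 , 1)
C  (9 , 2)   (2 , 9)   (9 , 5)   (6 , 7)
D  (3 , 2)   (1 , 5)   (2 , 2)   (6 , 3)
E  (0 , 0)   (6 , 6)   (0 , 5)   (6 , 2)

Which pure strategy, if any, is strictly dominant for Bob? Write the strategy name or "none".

CL

CL vs L: A: 9>7, B: 7>3, C: 9>2, D: 5>2, E: 6>0.
CL vs CR: A: 9>7, B: 7>6, C: 9>5, D: 5>2, E: 6>5.
CL vs R: A: 9>0, B: 7>1, C: 9>7, D: 5>3, E: 6>2.
CL strictly beats every other strategy against every opponent action, so it is strictly dominant.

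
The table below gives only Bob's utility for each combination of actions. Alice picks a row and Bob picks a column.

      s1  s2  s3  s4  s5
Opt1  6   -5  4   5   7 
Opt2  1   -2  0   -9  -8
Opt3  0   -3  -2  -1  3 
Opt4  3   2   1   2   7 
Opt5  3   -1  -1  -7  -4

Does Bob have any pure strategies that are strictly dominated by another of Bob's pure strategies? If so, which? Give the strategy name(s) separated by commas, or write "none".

Nothing dominates s1: s2 at Opt1 (6>-5); s3 at Opt1 (6>4); s4 at Opt1 (6>5); s5 at Opt2 (1>-8).
s1 strictly dominates s2 — Opt1: 6>-5, Opt2: 1>-2, Opt3: 0>-3, Opt4: 3>2, Opt5: 3>-1.
s3 is strictly dominated by s1 (Opt1: 6>4, Opt2: 1>0, Opt3: 0>-2, Opt4: 3>1, Opt5: 3>-1).
s4: dominated, since s1 does at least as well everywhere (Opt1: 6>5, Opt2: 1>-9, Opt3: 0>-1, Opt4: 3>2, Opt5: 3>-7).
s5 is not dominated — it holds its own against s1 at Opt1 (7>6); s2 at Opt1 (7>-5); s3 at Opt1 (7>4); s4 at Opt1 (7>5).

s2, s3, s4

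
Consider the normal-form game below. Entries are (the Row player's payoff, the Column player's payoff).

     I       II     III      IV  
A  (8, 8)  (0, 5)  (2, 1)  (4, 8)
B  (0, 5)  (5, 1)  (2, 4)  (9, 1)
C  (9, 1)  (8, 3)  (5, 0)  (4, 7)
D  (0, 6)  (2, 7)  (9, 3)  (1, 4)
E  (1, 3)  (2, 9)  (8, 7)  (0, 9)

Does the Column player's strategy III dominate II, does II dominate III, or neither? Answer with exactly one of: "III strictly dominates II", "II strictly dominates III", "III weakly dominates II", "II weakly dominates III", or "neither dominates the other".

neither dominates the other

III's payoffs vs II's, by the Row player's action — A: 1<5, B: 4>1, C: 0<3, D: 3<7, E: 7<9.
III does better at B but worse at A, C, D, E; neither strategy dominates the other.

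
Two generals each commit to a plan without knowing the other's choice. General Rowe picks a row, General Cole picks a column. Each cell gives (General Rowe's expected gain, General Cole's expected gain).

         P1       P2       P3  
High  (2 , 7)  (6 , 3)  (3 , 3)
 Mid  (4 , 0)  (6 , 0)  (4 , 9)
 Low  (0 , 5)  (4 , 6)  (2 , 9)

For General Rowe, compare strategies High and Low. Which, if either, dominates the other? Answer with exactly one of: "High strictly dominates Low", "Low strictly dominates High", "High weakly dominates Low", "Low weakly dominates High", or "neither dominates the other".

High's payoffs vs Low's, by General Cole's action — P1: 2>0, P2: 6>4, P3: 3>2.
High gives a strictly higher payoff against each opponent action, so High strictly dominates Low.

High strictly dominates Low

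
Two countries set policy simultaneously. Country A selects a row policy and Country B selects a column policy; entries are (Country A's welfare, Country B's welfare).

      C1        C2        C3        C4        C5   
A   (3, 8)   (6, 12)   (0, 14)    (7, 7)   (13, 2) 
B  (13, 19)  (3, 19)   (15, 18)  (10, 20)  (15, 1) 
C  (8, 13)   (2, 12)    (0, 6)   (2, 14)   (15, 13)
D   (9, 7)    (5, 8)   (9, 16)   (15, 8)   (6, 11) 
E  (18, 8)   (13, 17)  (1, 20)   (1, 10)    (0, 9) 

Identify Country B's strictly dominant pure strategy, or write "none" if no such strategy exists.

C1 fails to dominate C2 at A (8<12).
C2 fails to dominate C1 at B (19=19).
C3 fails to dominate C1 at B (18<19).
C4 fails to dominate C1 at A (7<8).
C5 fails to dominate C1 at A (2<8).
No single strategy dominates all the others.

none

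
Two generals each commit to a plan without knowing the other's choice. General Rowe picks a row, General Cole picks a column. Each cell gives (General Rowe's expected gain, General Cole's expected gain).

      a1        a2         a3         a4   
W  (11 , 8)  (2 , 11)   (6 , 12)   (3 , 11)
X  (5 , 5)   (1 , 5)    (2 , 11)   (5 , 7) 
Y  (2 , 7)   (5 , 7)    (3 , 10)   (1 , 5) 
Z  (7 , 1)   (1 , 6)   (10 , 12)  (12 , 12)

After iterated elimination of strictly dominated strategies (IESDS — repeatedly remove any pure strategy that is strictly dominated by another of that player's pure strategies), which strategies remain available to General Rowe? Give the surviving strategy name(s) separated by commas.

Z

Column a1 is eliminated: a3 beats it against every remaining row (W: 12>8, X: 11>5, Y: 10>7, Z: 12>1).
Column a2 is eliminated: a3 beats it against every remaining row (W: 12>11, X: 11>5, Y: 10>7, Z: 12>6).
General Rowe's strategy W is strictly dominated by Z (a3: 10>6, a4: 12>3) and is removed.
Row X is eliminated: Z beats it against every remaining column (a3: 10>2, a4: 12>5).
General Rowe's strategy Y is strictly dominated by Z (a3: 10>3, a4: 12>1) and is removed.
Among the remaining strategies, none is strictly dominated by another pure strategy of the same player, so the elimination stops.
Surviving strategies — General Rowe: {Z}; General Cole: {a3, a4}.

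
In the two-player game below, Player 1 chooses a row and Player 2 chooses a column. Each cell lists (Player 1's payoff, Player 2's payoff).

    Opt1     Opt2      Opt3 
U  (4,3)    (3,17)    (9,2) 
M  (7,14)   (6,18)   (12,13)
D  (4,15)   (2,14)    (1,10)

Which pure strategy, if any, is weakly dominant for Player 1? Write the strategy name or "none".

M vs U: Opt1: 7>4, Opt2: 6>3, Opt3: 12>9.
M vs D: Opt1: 7>4, Opt2: 6>2, Opt3: 12>1.
M is at least as good as every other strategy against every opponent action, so it is weakly dominant.

M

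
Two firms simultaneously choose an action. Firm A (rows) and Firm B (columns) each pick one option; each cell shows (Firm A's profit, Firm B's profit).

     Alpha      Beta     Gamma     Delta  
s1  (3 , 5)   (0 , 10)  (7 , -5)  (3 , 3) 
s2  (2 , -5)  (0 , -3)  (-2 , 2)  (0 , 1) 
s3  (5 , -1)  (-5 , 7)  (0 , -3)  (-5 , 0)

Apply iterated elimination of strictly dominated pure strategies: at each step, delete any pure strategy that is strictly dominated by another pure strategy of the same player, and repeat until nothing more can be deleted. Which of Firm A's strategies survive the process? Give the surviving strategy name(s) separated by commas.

For Firm B, Beta strictly dominates Alpha on the remaining rows (s1: 10>5, s2: -3>-5, s3: 7>-1); eliminate Alpha.
Firm A's strategy s3 is strictly dominated by s1 (Beta: 0>-5, Gamma: 7>0, Delta: 3>-5) and is removed.
Among the remaining strategies, none is strictly dominated by another pure strategy of the same player, so the elimination stops.
Surviving strategies — Firm A: {s1, s2}; Firm B: {Beta, Gamma, Delta}.

s1, s2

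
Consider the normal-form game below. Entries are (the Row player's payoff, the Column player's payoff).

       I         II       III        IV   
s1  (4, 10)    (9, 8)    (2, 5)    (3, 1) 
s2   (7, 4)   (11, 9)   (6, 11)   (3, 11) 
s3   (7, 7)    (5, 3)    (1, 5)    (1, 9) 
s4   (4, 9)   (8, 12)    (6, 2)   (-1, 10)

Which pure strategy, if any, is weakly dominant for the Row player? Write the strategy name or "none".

s2

s2 vs s1: I: 7>4, II: 11>9, III: 6>2, IV: 3=3.
s2 vs s3: I: 7=7, II: 11>5, III: 6>1, IV: 3>1.
s2 vs s4: I: 7>4, II: 11>8, III: 6=6, IV: 3>-1.
s2 is at least as good as every other strategy against every opponent action, so it is weakly dominant.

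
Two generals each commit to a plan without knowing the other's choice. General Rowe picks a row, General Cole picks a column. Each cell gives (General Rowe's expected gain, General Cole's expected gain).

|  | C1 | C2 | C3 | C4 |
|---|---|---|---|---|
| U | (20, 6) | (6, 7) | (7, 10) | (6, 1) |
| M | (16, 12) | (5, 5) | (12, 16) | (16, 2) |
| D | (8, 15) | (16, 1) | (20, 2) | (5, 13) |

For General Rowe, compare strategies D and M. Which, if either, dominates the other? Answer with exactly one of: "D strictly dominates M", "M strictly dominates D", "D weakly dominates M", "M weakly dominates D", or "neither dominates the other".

neither dominates the other

Compare D to M across each opponent action: C1: 8<16, C2: 16>5, C3: 20>12, C4: 5<16.
D does better at C2, C3 but worse at C1, C4; neither strategy dominates the other.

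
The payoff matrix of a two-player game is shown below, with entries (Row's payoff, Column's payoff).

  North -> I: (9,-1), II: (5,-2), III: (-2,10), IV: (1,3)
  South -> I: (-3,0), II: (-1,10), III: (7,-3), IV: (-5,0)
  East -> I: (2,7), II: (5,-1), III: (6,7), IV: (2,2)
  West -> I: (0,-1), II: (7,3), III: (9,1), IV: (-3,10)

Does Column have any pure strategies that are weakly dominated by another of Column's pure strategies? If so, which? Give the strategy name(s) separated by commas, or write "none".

none

I: no other strategy beats it everywhere (II at North (-1>-2); III at South (0>-3); IV at East (7>2)).
II is not dominated — it holds its own against I at South (10>0); III at South (10>-3); IV at South (10>0).
III: no other strategy beats it everywhere (I at North (10>-1); II at North (10>-2); IV at North (10>3)).
IV: no other strategy beats it everywhere (I at North (3>-1); II at North (3>-2); III at South (0>-3)).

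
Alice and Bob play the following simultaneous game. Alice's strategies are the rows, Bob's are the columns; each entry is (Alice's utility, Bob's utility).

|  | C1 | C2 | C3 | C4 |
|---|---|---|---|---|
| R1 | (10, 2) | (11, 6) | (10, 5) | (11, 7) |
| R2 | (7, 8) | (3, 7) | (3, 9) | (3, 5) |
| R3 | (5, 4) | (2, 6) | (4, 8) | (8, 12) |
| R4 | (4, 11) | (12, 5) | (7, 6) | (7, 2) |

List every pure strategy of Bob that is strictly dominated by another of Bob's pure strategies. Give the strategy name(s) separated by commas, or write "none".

none

C1 is not dominated — it holds its own against C2 at R2 (8>7); C3 at R4 (11>6); C4 at R2 (8>5).
C2 is not dominated — it holds its own against C1 at R1 (6>2); C3 at R1 (6>5); C4 at R2 (7>5).
C3: no other strategy beats it everywhere (C1 at R1 (5>2); C2 at R2 (9>7); C4 at R2 (9>5)).
C4 is not dominated — it holds its own against C1 at R1 (7>2); C2 at R1 (7>6); C3 at R1 (7>5).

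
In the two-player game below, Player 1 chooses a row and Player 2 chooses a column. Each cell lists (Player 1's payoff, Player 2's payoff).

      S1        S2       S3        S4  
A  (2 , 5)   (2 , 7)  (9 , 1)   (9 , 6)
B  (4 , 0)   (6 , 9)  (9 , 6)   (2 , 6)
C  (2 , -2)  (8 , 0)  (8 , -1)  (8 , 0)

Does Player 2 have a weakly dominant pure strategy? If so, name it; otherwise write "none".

S2

S2 vs S1: A: 7>5, B: 9>0, C: 0>-2.
S2 vs S3: A: 7>1, B: 9>6, C: 0>-1.
S2 vs S4: A: 7>6, B: 9>6, C: 0=0.
S2 is at least as good as every other strategy against every opponent action, so it is weakly dominant.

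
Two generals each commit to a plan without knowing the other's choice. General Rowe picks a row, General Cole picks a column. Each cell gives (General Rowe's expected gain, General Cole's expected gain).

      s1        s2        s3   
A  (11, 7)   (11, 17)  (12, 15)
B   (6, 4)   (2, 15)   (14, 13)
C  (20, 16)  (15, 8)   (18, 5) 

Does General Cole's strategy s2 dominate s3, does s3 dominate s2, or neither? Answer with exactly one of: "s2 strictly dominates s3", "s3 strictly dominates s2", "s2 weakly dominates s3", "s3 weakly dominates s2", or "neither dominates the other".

Compare s2 to s3 across each choice by General Rowe: A: 17>15, B: 15>13, C: 8>5.
s2 gives a strictly higher payoff against each choice by General Rowe, so s2 strictly dominates s3.

s2 strictly dominates s3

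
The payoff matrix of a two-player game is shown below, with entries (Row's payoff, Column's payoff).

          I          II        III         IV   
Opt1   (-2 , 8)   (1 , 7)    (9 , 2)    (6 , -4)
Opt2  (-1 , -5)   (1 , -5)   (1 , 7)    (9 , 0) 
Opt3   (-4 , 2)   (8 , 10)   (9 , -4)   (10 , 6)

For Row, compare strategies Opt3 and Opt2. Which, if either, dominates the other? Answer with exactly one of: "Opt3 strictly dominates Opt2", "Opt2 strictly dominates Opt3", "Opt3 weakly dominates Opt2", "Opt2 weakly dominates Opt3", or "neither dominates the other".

neither dominates the other

Opt3's payoffs vs Opt2's, by Column's action — I: -4<-1, II: 8>1, III: 9>1, IV: 10>9.
Opt3 does better at II, III, IV but worse at I; neither strategy dominates the other.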